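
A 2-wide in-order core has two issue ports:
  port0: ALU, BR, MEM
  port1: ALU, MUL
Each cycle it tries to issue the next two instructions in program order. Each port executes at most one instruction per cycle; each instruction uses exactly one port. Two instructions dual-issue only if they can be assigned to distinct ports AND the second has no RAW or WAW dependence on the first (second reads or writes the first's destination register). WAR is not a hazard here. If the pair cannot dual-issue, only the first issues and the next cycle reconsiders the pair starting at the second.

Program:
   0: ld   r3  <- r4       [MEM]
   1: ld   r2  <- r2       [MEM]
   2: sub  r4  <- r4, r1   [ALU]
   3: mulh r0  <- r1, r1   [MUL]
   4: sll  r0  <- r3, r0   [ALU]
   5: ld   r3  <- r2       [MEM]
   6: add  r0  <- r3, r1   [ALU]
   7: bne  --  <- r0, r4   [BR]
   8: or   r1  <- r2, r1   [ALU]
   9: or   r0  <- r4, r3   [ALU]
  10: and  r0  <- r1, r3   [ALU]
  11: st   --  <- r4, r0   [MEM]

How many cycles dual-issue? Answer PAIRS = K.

PAIRS = 3

c0: i0 ld  no-port MEM/MEM
c1: i1&i2 ld/sub  2-wide
c2: i3 mulh  RAW+WAW r0
c3: i4&i5 sll/ld  2-wide
c4: i6 add  RAW r0
c5: i7&i8 bne/or  2-wide
c6: i9 or  WAW r0
c7: i10 and  RAW r0
c8: i11 st  tail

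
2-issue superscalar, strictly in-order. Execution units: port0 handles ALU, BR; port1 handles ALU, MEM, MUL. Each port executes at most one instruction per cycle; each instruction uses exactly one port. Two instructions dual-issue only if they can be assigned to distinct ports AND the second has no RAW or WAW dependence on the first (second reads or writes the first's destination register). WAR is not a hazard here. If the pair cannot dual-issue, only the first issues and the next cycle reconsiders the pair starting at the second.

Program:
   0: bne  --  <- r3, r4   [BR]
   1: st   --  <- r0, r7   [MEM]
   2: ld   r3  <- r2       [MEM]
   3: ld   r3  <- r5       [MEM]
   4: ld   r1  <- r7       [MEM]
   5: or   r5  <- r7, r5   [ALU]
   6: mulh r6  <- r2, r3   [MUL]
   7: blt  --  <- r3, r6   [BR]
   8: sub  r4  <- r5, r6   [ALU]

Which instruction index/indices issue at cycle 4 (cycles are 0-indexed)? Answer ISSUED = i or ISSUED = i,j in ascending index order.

0. bne+st @i0,i1  | dual
1. ld @i2  | no-port MEM/MEM
2. ld @i3  | no-port MEM/MEM
3. ld+or @i4,i5  | dual
4. mulh @i6  | RAW r6
5. blt+sub @i7,i8  | dual

ISSUED = 6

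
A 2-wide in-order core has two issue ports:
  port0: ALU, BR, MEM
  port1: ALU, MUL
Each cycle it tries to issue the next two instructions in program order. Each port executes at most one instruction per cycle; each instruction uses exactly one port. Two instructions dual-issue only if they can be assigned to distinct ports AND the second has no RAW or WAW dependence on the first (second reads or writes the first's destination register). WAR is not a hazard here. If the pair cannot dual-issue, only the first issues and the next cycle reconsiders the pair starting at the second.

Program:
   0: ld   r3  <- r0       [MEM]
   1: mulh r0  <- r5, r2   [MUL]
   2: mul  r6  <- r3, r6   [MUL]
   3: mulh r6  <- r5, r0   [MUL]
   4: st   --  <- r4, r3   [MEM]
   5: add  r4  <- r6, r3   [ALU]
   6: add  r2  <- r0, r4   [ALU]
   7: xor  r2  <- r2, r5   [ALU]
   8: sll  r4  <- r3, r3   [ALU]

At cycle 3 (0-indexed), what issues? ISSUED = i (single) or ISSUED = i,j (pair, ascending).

ISSUED = 5

[0] i0+i1  ld;mulh  -- dual
[1] i2  mul  -- no-port MUL/MUL
[2] i3+i4  mulh;st  -- dual
[3] i5  add  -- RAW r4
[4] i6  add  -- RAW+WAW r2
[5] i7+i8  xor;sll  -- dual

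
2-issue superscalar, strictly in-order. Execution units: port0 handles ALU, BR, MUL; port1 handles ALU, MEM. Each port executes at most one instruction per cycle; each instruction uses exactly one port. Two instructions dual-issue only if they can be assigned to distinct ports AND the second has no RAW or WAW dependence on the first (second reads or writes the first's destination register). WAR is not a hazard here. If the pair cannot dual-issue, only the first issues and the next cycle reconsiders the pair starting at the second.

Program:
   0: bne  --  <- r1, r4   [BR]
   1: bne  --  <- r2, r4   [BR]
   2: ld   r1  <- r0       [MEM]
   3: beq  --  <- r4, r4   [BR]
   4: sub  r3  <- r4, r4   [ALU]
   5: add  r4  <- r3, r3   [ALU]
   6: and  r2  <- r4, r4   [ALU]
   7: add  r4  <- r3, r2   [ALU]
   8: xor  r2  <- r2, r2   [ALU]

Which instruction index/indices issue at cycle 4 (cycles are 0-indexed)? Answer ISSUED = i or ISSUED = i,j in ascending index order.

ISSUED = 6

c0: i0 bne  no-port BR/BR
c1: i1+i2 bne+ld  pair
c2: i3+i4 beq+sub  pair
c3: i5 add  RAW r4
c4: i6 and  RAW r2
c5: i7+i8 add+xor  pair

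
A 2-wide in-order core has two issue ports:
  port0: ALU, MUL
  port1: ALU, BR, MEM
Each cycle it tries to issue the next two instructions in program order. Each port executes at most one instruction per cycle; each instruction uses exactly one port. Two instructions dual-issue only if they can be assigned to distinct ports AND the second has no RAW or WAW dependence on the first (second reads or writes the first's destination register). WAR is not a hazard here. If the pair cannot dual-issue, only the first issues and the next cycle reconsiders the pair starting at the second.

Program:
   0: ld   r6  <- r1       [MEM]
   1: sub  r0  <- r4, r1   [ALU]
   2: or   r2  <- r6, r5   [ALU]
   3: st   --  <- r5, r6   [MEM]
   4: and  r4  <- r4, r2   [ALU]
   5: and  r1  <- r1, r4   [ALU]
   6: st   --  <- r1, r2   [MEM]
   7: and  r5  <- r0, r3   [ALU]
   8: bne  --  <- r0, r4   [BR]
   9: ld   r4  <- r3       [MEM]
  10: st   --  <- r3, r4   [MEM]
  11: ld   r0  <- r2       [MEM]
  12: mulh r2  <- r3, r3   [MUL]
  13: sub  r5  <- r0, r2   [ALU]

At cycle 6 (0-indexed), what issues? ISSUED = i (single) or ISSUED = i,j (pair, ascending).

ISSUED = 9

t=0 i0&i1:ld/sub ; 2-wide
t=1 i2&i3:or/st ; 2-wide
t=2 i4:and ; RAW r4
t=3 i5:and ; RAW r1
t=4 i6&i7:st/and ; 2-wide
t=5 i8:bne ; no-port BR/MEM
t=6 i9:ld ; no-port MEM/MEM
t=7 i10:st ; no-port MEM/MEM
t=8 i11&i12:ld/mulh ; 2-wide
t=9 i13:sub ; tail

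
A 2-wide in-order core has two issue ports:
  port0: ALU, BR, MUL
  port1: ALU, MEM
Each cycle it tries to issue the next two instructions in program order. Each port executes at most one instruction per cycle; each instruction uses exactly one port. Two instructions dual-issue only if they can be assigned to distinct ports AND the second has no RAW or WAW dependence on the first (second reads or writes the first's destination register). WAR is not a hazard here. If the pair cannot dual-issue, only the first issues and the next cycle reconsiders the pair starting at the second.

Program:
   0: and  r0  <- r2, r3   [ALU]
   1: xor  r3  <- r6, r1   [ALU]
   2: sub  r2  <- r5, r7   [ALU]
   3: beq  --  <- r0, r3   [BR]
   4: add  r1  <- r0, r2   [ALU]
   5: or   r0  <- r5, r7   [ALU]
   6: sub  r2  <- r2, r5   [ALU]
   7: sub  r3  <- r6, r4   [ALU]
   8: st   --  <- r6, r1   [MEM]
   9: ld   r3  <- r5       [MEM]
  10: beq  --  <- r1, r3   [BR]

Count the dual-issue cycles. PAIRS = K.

PAIRS = 4

t=0 i0&i1:and.ALU/xor.ALU ; 2-wide
t=1 i2&i3:sub.ALU/beq.BR ; 2-wide
t=2 i4&i5:add.ALU/or.ALU ; 2-wide
t=3 i6&i7:sub.ALU/sub.ALU ; 2-wide
t=4 i8:st.MEM ; no-port MEM/MEM
t=5 i9:ld.MEM ; RAW r3
t=6 i10:beq.BR ; tail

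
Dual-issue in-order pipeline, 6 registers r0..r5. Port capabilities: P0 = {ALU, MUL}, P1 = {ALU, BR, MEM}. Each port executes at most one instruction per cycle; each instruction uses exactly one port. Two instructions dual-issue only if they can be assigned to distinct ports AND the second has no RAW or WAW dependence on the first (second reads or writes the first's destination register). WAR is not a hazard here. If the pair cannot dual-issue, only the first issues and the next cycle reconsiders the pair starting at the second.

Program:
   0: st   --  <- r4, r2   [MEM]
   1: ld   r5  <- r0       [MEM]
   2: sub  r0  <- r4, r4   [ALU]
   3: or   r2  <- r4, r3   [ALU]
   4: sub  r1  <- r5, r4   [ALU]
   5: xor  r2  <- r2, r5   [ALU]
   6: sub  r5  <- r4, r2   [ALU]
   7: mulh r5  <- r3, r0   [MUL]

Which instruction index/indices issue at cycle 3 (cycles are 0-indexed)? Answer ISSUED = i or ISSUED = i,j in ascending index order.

ISSUED = 5

#0 head=0: st i0 no-port MEM/MEM
#1 head=1: ld;sub i1+i2 pair
#2 head=3: or;sub i3+i4 pair
#3 head=5: xor i5 RAW r2
#4 head=6: sub i6 WAW r5
#5 head=7: mulh i7 tail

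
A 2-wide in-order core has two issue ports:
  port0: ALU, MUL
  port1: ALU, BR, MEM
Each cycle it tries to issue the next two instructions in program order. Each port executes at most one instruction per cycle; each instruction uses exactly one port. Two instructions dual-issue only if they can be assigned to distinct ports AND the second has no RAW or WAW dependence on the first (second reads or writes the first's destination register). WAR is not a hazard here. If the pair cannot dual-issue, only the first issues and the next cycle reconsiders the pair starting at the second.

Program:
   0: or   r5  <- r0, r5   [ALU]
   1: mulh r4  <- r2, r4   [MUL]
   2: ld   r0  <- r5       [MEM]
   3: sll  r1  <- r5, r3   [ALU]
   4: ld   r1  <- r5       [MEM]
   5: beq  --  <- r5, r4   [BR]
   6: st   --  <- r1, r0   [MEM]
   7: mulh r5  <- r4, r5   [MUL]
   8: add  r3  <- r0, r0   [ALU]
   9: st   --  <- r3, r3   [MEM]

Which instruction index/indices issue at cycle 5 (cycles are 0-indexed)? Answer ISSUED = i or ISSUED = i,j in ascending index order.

ISSUED = 8

#0 head=0: or.ALU/mulh.MUL i0&i1 dual
#1 head=2: ld.MEM/sll.ALU i2&i3 dual
#2 head=4: ld.MEM i4 no-port MEM/BR
#3 head=5: beq.BR i5 no-port BR/MEM
#4 head=6: st.MEM/mulh.MUL i6&i7 dual
#5 head=8: add.ALU i8 RAW r3
#6 head=9: st.MEM i9 tail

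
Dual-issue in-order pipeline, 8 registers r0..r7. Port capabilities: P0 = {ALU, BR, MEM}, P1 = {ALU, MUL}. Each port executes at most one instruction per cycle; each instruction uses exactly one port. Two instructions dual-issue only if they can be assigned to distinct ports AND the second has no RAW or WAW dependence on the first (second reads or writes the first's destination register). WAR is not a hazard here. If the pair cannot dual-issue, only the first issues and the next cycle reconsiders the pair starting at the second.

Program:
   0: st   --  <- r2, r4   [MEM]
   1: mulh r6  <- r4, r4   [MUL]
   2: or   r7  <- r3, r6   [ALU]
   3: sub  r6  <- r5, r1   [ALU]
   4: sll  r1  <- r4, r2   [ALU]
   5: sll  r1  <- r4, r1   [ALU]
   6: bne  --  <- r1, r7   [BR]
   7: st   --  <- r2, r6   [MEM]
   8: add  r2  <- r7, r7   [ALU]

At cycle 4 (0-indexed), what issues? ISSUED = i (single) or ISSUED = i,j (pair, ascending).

  cy0 -> i0,i1 (st+mulh) 2-wide
  cy1 -> i2,i3 (or+sub) 2-wide
  cy2 -> i4 (sll) RAW+WAW r1
  cy3 -> i5 (sll) RAW r1
  cy4 -> i6 (bne) no-port BR/MEM
  cy5 -> i7,i8 (st+add) 2-wide

ISSUED = 6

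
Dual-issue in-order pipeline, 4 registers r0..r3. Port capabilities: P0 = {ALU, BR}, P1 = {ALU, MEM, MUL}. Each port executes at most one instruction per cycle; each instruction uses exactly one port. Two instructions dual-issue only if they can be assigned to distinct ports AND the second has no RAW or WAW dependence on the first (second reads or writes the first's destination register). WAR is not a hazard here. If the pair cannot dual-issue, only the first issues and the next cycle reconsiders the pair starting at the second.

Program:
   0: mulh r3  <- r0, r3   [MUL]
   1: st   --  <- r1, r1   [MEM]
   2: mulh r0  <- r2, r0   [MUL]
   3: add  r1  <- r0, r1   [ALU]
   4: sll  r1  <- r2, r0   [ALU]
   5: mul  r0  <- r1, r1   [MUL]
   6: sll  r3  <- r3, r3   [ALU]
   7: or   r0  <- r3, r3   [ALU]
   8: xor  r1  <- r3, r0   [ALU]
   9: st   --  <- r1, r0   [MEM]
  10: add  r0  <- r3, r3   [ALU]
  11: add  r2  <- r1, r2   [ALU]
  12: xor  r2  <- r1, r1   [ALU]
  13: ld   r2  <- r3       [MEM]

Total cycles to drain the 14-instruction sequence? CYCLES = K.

CYCLES = 12

0. mulh @i0  | no-port MUL/MEM
1. st @i1  | no-port MEM/MUL
2. mulh @i2  | RAW r0
3. add @i3  | WAW r1
4. sll @i4  | RAW r1
5. mul sll @i5/i6  | dual
6. or @i7  | RAW r0
7. xor @i8  | RAW r1
8. st add @i9/i10  | dual
9. add @i11  | WAW r2
10. xor @i12  | WAW r2
11. ld @i13  | tail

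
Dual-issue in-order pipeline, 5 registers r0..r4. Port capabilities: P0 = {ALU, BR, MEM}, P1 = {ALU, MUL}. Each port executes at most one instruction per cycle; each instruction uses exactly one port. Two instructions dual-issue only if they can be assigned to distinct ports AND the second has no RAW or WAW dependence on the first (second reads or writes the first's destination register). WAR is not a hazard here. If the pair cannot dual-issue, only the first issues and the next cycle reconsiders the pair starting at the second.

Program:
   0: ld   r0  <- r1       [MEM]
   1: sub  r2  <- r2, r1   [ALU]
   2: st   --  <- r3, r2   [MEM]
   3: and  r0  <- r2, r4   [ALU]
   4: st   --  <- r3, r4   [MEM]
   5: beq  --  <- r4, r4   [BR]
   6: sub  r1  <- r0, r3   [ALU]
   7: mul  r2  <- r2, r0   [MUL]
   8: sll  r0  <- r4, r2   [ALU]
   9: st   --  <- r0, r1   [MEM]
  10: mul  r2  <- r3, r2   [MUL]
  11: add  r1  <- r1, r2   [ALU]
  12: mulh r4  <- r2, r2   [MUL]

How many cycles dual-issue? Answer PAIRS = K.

c0: i0+i1 ld+sub  pair
c1: i2+i3 st+and  pair
c2: i4 st  no-port MEM/BR
c3: i5+i6 beq+sub  pair
c4: i7 mul  RAW r2
c5: i8 sll  RAW r0
c6: i9+i10 st+mul  pair
c7: i11+i12 add+mulh  pair

PAIRS = 5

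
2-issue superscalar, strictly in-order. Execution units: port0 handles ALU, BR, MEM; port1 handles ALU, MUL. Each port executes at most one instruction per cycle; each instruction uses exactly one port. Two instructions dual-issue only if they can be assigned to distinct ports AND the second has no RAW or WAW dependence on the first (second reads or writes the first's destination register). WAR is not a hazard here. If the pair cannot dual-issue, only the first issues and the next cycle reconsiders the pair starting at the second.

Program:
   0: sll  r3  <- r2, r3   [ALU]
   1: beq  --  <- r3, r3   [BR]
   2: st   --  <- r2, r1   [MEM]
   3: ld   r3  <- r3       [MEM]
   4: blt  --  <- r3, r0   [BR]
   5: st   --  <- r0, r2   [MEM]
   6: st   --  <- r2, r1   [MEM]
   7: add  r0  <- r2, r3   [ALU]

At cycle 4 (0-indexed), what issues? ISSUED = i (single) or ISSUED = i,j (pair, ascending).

t=0 i0:sll ; RAW r3
t=1 i1:beq ; no-port BR/MEM
t=2 i2:st ; no-port MEM/MEM
t=3 i3:ld ; no-port MEM/BR
t=4 i4:blt ; no-port BR/MEM
t=5 i5:st ; no-port MEM/MEM
t=6 i6+i7:st/add ; 2-wide

ISSUED = 4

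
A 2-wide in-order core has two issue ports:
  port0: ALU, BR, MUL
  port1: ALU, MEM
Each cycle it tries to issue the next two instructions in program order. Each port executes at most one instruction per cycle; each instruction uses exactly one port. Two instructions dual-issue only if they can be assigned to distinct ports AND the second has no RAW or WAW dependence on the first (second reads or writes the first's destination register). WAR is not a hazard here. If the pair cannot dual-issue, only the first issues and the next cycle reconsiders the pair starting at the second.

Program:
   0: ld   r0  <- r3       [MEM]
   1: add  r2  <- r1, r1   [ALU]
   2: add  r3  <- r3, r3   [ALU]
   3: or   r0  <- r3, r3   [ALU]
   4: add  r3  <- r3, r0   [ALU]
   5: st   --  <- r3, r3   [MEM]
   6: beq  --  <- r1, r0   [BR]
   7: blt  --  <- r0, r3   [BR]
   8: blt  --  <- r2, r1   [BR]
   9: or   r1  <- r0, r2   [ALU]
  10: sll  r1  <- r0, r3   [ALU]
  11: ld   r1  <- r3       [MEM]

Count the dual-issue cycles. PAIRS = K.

PAIRS = 3

c0: i0,i1 ld.MEM add.ALU  pair
c1: i2 add.ALU  RAW r3
c2: i3 or.ALU  RAW r0
c3: i4 add.ALU  RAW r3
c4: i5,i6 st.MEM beq.BR  pair
c5: i7 blt.BR  no-port BR/BR
c6: i8,i9 blt.BR or.ALU  pair
c7: i10 sll.ALU  WAW r1
c8: i11 ld.MEM  tail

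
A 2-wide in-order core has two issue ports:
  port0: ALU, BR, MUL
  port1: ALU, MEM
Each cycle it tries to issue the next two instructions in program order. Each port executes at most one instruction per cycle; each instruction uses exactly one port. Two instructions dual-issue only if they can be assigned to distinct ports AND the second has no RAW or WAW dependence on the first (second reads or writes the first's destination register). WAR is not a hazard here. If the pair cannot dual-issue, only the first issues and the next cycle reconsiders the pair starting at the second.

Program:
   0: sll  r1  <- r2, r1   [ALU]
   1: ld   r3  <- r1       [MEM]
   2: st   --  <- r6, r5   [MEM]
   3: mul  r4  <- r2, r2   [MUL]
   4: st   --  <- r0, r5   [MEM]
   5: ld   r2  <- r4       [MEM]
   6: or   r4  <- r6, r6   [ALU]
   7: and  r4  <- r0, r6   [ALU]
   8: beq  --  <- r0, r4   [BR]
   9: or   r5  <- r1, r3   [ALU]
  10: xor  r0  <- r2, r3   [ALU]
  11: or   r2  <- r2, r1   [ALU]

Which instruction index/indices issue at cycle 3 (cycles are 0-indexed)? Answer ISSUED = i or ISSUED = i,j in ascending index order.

c0: i0 sll.ALU  RAW r1
c1: i1 ld.MEM  no-port MEM/MEM
c2: i2/i3 st.MEM/mul.MUL  2-wide
c3: i4 st.MEM  no-port MEM/MEM
c4: i5/i6 ld.MEM/or.ALU  2-wide
c5: i7 and.ALU  RAW r4
c6: i8/i9 beq.BR/or.ALU  2-wide
c7: i10/i11 xor.ALU/or.ALU  2-wide

ISSUED = 4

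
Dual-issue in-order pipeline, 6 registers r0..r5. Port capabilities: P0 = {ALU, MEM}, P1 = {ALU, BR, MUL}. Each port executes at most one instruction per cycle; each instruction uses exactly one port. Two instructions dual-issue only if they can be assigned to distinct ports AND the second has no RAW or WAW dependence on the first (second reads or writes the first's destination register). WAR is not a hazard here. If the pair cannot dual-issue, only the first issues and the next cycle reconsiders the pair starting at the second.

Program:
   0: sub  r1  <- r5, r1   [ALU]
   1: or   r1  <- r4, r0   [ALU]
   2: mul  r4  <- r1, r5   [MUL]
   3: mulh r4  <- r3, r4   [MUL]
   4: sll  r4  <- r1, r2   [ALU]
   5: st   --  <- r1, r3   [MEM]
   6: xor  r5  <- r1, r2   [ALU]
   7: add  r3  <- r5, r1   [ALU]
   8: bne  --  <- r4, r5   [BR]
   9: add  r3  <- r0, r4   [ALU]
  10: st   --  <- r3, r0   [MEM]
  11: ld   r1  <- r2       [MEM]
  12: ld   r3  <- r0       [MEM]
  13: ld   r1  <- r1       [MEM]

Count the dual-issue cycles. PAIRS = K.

  cy0 -> i0 (sub.ALU) WAW r1
  cy1 -> i1 (or.ALU) RAW r1
  cy2 -> i2 (mul.MUL) no-port MUL/MUL
  cy3 -> i3 (mulh.MUL) WAW r4
  cy4 -> i4/i5 (sll.ALU/st.MEM) 2-wide
  cy5 -> i6 (xor.ALU) RAW r5
  cy6 -> i7/i8 (add.ALU/bne.BR) 2-wide
  cy7 -> i9 (add.ALU) RAW r3
  cy8 -> i10 (st.MEM) no-port MEM/MEM
  cy9 -> i11 (ld.MEM) no-port MEM/MEM
  cy10 -> i12 (ld.MEM) no-port MEM/MEM
  cy11 -> i13 (ld.MEM) tail

PAIRS = 2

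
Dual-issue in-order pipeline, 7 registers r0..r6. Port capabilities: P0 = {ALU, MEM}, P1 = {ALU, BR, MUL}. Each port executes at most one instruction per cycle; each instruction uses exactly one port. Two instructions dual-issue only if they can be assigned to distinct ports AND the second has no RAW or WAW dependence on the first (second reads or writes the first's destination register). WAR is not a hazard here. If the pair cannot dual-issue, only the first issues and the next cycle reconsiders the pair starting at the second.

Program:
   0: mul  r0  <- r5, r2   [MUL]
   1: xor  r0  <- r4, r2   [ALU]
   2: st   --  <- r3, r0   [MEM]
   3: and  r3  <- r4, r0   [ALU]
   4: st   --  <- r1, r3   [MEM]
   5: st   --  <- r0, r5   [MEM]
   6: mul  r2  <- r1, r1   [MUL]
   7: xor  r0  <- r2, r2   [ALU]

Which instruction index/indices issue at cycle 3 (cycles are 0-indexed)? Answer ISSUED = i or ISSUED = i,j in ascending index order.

ISSUED = 4

  cy0 -> i0 (mul) WAW r0
  cy1 -> i1 (xor) RAW r0
  cy2 -> i2/i3 (st and) pair
  cy3 -> i4 (st) no-port MEM/MEM
  cy4 -> i5/i6 (st mul) pair
  cy5 -> i7 (xor) tail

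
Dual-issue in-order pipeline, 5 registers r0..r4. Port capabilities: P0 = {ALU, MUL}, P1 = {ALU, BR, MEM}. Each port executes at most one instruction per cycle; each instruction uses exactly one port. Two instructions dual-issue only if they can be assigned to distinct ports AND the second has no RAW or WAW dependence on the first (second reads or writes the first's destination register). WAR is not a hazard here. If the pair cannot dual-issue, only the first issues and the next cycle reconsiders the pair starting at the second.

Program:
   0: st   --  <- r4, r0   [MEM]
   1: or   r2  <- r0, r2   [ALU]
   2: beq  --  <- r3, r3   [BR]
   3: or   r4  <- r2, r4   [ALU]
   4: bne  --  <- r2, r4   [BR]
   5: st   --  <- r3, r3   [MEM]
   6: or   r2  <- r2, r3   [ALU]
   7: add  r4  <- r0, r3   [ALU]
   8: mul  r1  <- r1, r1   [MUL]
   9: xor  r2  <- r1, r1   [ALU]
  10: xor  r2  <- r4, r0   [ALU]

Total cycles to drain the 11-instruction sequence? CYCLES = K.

CYCLES = 7

#0 head=0: st/or i0/i1 dual
#1 head=2: beq/or i2/i3 dual
#2 head=4: bne i4 no-port BR/MEM
#3 head=5: st/or i5/i6 dual
#4 head=7: add/mul i7/i8 dual
#5 head=9: xor i9 WAW r2
#6 head=10: xor i10 tail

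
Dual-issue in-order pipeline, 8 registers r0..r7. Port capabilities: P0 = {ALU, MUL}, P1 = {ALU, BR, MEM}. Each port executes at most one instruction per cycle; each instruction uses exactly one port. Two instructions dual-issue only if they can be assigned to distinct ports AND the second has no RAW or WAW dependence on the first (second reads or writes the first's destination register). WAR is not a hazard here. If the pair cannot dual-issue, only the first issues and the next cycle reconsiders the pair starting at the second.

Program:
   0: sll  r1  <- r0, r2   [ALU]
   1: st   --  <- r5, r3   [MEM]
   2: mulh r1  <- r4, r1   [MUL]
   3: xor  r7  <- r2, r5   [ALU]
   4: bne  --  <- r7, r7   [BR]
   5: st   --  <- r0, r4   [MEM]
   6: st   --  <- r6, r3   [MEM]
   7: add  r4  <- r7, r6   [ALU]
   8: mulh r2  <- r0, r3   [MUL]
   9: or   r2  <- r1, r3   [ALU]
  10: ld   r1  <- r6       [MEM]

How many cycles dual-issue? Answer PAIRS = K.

PAIRS = 4

#0 head=0: sll.ALU/st.MEM i0/i1 pair
#1 head=2: mulh.MUL/xor.ALU i2/i3 pair
#2 head=4: bne.BR i4 no-port BR/MEM
#3 head=5: st.MEM i5 no-port MEM/MEM
#4 head=6: st.MEM/add.ALU i6/i7 pair
#5 head=8: mulh.MUL i8 WAW r2
#6 head=9: or.ALU/ld.MEM i9/i10 pair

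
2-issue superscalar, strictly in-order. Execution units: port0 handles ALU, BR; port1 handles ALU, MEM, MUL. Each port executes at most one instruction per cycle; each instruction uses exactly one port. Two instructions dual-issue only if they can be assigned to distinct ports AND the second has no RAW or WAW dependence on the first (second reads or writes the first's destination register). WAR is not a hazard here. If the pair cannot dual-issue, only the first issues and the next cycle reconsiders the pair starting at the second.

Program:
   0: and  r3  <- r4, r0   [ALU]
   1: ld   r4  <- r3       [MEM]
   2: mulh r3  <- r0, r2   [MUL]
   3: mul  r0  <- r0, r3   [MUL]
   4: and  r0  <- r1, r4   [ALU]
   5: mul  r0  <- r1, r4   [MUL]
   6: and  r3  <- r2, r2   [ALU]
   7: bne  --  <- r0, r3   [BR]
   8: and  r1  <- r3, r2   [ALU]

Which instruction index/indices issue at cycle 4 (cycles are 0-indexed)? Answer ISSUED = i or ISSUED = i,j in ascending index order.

ISSUED = 4

[0] i0  and.ALU  -- RAW r3
[1] i1  ld.MEM  -- no-port MEM/MUL
[2] i2  mulh.MUL  -- no-port MUL/MUL
[3] i3  mul.MUL  -- WAW r0
[4] i4  and.ALU  -- WAW r0
[5] i5&i6  mul.MUL+and.ALU  -- dual
[6] i7&i8  bne.BR+and.ALU  -- dual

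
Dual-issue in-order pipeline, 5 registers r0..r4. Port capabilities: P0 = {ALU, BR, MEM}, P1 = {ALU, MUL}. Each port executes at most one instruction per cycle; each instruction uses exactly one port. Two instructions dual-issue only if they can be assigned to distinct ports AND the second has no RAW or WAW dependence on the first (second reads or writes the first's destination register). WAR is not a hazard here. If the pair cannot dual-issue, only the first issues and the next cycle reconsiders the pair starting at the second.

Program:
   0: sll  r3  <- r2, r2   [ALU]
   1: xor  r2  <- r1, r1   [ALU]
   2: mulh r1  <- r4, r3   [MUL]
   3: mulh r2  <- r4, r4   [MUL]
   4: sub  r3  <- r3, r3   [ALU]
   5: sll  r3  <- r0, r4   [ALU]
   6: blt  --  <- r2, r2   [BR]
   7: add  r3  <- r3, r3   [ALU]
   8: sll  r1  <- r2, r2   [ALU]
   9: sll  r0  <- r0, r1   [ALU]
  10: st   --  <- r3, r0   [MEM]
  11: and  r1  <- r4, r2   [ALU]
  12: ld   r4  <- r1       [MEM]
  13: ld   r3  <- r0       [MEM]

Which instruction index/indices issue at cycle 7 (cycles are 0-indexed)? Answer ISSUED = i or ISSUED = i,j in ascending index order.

ISSUED = 12

  cy0 -> i0+i1 (sll xor) 2-wide
  cy1 -> i2 (mulh) no-port MUL/MUL
  cy2 -> i3+i4 (mulh sub) 2-wide
  cy3 -> i5+i6 (sll blt) 2-wide
  cy4 -> i7+i8 (add sll) 2-wide
  cy5 -> i9 (sll) RAW r0
  cy6 -> i10+i11 (st and) 2-wide
  cy7 -> i12 (ld) no-port MEM/MEM
  cy8 -> i13 (ld) tail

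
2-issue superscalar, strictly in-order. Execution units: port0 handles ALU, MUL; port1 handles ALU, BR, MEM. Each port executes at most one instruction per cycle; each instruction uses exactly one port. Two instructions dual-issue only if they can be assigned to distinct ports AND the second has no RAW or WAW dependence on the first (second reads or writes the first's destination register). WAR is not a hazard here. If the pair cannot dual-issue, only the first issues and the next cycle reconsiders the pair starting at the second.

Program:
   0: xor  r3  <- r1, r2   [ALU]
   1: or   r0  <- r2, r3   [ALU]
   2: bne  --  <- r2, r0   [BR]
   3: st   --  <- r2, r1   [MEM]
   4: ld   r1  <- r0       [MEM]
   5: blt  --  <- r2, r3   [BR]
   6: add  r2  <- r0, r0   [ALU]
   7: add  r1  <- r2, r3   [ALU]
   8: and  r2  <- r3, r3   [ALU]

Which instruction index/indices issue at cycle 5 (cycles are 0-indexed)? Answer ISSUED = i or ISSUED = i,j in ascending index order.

ISSUED = 5,6

c0: i0 xor  RAW r3
c1: i1 or  RAW r0
c2: i2 bne  no-port BR/MEM
c3: i3 st  no-port MEM/MEM
c4: i4 ld  no-port MEM/BR
c5: i5&i6 blt;add  dual
c6: i7&i8 add;and  dual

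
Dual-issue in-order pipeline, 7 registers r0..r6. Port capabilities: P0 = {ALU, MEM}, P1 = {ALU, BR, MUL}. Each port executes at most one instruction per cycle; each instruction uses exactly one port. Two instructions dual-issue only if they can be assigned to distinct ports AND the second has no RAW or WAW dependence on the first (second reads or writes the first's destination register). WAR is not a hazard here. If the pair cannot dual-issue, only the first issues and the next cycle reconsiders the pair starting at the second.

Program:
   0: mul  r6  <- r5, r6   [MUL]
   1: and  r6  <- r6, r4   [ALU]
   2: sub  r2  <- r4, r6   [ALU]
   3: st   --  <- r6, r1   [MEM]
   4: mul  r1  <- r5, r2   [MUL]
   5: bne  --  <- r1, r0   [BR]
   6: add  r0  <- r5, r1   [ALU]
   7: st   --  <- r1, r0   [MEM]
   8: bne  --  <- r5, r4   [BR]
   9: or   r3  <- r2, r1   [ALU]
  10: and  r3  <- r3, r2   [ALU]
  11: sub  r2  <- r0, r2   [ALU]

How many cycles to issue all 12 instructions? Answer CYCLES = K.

c0: i0 mul  RAW+WAW r6
c1: i1 and  RAW r6
c2: i2/i3 sub st  pair
c3: i4 mul  no-port MUL/BR
c4: i5/i6 bne add  pair
c5: i7/i8 st bne  pair
c6: i9 or  RAW+WAW r3
c7: i10/i11 and sub  pair

CYCLES = 8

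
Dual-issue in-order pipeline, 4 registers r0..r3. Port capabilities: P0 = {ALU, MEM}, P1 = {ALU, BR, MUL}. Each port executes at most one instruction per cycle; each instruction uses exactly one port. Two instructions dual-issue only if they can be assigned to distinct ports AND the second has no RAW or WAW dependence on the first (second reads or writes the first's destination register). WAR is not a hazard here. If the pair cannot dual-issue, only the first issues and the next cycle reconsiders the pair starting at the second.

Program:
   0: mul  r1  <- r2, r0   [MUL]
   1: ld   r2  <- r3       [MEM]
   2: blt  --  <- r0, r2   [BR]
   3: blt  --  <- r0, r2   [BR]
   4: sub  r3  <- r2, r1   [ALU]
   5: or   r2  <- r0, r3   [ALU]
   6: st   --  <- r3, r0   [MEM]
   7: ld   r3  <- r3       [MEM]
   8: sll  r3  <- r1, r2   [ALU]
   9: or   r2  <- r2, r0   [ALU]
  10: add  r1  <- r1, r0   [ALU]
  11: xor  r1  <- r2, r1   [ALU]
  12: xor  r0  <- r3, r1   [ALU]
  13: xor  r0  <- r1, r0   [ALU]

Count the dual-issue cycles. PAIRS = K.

PAIRS = 4

#0 head=0: mul.MUL+ld.MEM i0,i1 2-wide
#1 head=2: blt.BR i2 no-port BR/BR
#2 head=3: blt.BR+sub.ALU i3,i4 2-wide
#3 head=5: or.ALU+st.MEM i5,i6 2-wide
#4 head=7: ld.MEM i7 WAW r3
#5 head=8: sll.ALU+or.ALU i8,i9 2-wide
#6 head=10: add.ALU i10 RAW+WAW r1
#7 head=11: xor.ALU i11 RAW r1
#8 head=12: xor.ALU i12 RAW+WAW r0
#9 head=13: xor.ALU i13 tail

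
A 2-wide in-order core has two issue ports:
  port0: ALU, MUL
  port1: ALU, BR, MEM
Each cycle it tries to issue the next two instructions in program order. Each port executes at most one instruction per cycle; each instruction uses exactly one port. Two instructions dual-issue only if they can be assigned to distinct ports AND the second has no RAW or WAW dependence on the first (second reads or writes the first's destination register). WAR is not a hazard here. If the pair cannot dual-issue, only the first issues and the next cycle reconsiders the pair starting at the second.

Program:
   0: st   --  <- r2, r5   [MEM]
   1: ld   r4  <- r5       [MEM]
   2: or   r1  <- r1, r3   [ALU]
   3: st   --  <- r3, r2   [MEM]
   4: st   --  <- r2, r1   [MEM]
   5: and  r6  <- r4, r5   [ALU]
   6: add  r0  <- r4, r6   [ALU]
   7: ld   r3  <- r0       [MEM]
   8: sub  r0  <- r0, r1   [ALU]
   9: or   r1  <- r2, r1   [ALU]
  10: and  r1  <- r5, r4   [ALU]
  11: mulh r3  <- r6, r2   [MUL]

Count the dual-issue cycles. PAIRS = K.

c0: i0 st.MEM  no-port MEM/MEM
c1: i1,i2 ld.MEM;or.ALU  pair
c2: i3 st.MEM  no-port MEM/MEM
c3: i4,i5 st.MEM;and.ALU  pair
c4: i6 add.ALU  RAW r0
c5: i7,i8 ld.MEM;sub.ALU  pair
c6: i9 or.ALU  WAW r1
c7: i10,i11 and.ALU;mulh.MUL  pair

PAIRS = 4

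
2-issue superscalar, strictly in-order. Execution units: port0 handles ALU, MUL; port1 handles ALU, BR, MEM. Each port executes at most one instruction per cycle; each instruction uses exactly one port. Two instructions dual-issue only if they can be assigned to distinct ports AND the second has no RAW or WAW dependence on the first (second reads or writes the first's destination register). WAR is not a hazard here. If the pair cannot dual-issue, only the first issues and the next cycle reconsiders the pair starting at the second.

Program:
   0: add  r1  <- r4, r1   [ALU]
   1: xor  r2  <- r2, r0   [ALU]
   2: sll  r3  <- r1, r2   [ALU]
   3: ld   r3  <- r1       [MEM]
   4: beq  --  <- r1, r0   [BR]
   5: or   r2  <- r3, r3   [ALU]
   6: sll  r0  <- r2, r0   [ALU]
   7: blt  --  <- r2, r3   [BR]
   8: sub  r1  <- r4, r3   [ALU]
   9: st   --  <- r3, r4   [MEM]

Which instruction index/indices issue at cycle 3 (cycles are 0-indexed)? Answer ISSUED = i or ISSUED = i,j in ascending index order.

ISSUED = 4,5

#0 head=0: add xor i0,i1 2-wide
#1 head=2: sll i2 WAW r3
#2 head=3: ld i3 no-port MEM/BR
#3 head=4: beq or i4,i5 2-wide
#4 head=6: sll blt i6,i7 2-wide
#5 head=8: sub st i8,i9 2-wide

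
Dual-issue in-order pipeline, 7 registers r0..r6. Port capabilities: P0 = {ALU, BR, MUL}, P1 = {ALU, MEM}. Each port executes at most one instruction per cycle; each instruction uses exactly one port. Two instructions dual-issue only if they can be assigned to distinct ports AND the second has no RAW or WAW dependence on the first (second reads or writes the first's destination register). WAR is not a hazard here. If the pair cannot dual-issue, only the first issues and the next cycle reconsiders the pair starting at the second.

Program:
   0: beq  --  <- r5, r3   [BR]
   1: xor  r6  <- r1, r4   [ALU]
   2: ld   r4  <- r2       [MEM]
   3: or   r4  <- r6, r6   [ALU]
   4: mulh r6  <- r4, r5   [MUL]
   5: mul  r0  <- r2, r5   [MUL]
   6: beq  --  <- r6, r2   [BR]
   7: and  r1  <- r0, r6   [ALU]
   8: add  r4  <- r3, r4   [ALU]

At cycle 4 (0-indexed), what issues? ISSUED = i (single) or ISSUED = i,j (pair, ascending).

ISSUED = 5

#0 head=0: beq+xor i0&i1 pair
#1 head=2: ld i2 WAW r4
#2 head=3: or i3 RAW r4
#3 head=4: mulh i4 no-port MUL/MUL
#4 head=5: mul i5 no-port MUL/BR
#5 head=6: beq+and i6&i7 pair
#6 head=8: add i8 tail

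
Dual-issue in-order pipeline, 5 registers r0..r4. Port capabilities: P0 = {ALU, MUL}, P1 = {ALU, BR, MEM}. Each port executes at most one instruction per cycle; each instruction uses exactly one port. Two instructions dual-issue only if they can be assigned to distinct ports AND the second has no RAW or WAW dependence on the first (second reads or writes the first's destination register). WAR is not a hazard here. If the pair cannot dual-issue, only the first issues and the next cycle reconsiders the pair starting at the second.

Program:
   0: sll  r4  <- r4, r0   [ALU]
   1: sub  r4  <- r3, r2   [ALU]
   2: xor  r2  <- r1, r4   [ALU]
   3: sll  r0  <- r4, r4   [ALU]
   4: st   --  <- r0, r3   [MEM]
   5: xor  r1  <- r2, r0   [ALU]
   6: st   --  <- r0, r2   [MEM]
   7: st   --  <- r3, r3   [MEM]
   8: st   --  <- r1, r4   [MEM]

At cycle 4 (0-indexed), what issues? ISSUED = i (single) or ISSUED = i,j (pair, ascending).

ISSUED = 6

0. sll @i0  | WAW r4
1. sub @i1  | RAW r4
2. xor sll @i2+i3  | 2-wide
3. st xor @i4+i5  | 2-wide
4. st @i6  | no-port MEM/MEM
5. st @i7  | no-port MEM/MEM
6. st @i8  | tail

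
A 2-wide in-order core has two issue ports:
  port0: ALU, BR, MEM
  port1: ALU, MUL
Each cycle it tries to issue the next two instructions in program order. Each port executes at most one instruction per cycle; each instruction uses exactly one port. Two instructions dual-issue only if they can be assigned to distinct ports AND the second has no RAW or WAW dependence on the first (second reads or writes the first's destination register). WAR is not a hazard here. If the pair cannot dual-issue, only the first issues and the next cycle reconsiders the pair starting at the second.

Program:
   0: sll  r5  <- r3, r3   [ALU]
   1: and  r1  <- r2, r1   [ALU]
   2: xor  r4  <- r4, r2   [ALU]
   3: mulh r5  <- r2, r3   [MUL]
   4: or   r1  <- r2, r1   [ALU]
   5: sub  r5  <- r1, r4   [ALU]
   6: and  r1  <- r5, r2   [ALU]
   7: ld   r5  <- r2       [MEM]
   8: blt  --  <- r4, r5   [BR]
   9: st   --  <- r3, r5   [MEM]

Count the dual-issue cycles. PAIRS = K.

PAIRS = 3

t=0 i0+i1:sll;and ; dual
t=1 i2+i3:xor;mulh ; dual
t=2 i4:or ; RAW r1
t=3 i5:sub ; RAW r5
t=4 i6+i7:and;ld ; dual
t=5 i8:blt ; no-port BR/MEM
t=6 i9:st ; tail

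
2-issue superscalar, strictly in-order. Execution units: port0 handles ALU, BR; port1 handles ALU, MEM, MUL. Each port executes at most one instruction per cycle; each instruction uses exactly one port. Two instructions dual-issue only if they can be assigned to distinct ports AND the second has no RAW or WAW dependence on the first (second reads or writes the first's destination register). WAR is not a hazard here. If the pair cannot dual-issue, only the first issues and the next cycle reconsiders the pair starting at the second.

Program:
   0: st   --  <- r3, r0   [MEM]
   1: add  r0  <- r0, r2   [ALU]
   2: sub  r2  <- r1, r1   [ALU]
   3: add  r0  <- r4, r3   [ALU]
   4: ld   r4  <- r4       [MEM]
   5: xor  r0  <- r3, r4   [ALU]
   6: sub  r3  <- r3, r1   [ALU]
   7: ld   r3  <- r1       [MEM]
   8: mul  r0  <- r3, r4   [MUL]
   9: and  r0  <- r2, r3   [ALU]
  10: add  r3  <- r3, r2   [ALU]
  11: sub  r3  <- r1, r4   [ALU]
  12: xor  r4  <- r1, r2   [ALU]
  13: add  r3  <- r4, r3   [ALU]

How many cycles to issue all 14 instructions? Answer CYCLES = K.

CYCLES = 9

[0] i0/i1  st/add  -- 2-wide
[1] i2/i3  sub/add  -- 2-wide
[2] i4  ld  -- RAW r4
[3] i5/i6  xor/sub  -- 2-wide
[4] i7  ld  -- no-port MEM/MUL
[5] i8  mul  -- WAW r0
[6] i9/i10  and/add  -- 2-wide
[7] i11/i12  sub/xor  -- 2-wide
[8] i13  add  -- tail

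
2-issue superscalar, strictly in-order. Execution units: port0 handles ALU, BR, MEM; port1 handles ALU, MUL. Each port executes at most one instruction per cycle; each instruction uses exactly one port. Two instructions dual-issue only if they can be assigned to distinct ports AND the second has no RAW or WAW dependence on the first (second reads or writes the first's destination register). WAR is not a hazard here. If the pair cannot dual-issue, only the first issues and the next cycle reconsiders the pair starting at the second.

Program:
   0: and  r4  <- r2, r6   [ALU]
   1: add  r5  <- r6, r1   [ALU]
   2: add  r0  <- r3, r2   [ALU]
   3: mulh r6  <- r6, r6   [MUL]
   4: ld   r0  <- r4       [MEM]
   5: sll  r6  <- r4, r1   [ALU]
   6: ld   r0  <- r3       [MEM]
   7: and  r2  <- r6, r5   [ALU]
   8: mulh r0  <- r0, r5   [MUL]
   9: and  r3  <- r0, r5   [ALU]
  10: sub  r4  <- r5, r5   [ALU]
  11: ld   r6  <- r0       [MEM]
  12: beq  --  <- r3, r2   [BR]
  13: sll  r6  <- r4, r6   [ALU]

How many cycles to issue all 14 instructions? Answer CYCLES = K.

[0] i0/i1  and.ALU add.ALU  -- dual
[1] i2/i3  add.ALU mulh.MUL  -- dual
[2] i4/i5  ld.MEM sll.ALU  -- dual
[3] i6/i7  ld.MEM and.ALU  -- dual
[4] i8  mulh.MUL  -- RAW r0
[5] i9/i10  and.ALU sub.ALU  -- dual
[6] i11  ld.MEM  -- no-port MEM/BR
[7] i12/i13  beq.BR sll.ALU  -- dual

CYCLES = 8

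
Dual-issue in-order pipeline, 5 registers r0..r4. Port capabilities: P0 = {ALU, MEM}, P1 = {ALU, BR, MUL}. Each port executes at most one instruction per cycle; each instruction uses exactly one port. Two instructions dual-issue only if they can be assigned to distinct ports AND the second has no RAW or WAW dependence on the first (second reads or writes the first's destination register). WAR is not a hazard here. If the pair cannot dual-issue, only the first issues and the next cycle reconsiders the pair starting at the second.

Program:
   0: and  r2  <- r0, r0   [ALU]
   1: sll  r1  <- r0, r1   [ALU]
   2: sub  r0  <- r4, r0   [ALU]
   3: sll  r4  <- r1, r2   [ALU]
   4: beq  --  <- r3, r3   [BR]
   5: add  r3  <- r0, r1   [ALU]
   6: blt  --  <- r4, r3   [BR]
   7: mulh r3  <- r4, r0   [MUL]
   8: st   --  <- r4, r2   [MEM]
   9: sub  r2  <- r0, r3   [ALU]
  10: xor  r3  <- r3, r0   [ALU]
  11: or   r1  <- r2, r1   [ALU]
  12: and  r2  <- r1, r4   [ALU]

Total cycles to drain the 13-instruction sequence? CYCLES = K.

CYCLES = 8

[0] i0,i1  and sll  -- 2-wide
[1] i2,i3  sub sll  -- 2-wide
[2] i4,i5  beq add  -- 2-wide
[3] i6  blt  -- no-port BR/MUL
[4] i7,i8  mulh st  -- 2-wide
[5] i9,i10  sub xor  -- 2-wide
[6] i11  or  -- RAW r1
[7] i12  and  -- tail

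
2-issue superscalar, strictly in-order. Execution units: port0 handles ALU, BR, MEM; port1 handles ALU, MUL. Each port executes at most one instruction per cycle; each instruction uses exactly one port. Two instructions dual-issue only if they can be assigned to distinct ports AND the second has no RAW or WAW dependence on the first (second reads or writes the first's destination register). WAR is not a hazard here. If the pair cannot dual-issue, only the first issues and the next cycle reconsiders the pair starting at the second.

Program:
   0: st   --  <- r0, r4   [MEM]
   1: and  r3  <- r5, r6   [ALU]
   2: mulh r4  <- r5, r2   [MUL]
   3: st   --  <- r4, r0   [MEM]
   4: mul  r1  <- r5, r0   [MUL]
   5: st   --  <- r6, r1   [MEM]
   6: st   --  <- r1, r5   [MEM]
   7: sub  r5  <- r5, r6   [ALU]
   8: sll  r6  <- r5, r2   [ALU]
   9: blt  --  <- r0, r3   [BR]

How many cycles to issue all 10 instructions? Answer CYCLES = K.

t=0 i0+i1:st;and ; dual
t=1 i2:mulh ; RAW r4
t=2 i3+i4:st;mul ; dual
t=3 i5:st ; no-port MEM/MEM
t=4 i6+i7:st;sub ; dual
t=5 i8+i9:sll;blt ; dual

CYCLES = 6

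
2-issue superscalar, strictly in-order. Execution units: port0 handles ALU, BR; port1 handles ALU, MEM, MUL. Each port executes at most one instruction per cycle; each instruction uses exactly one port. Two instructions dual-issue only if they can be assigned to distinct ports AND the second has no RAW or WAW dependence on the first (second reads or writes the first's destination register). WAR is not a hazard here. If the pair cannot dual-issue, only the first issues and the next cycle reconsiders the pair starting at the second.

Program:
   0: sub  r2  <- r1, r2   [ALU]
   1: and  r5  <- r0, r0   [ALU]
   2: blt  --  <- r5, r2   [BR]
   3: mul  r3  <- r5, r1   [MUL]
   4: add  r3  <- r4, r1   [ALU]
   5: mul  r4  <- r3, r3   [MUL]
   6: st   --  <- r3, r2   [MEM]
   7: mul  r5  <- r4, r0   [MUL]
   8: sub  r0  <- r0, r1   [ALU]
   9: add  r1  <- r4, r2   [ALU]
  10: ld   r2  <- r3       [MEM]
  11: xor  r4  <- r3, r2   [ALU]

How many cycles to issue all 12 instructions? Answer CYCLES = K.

c0: i0,i1 sub.ALU/and.ALU  dual
c1: i2,i3 blt.BR/mul.MUL  dual
c2: i4 add.ALU  RAW r3
c3: i5 mul.MUL  no-port MUL/MEM
c4: i6 st.MEM  no-port MEM/MUL
c5: i7,i8 mul.MUL/sub.ALU  dual
c6: i9,i10 add.ALU/ld.MEM  dual
c7: i11 xor.ALU  tail

CYCLES = 8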